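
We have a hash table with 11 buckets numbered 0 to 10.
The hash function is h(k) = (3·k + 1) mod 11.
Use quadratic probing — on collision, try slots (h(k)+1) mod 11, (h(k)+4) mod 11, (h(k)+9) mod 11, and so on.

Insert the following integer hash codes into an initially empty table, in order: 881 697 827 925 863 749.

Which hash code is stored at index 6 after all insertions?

881: h=4 -> slot 4
697: h=2 -> slot 2
827: h=7 -> slot 7
925: h=4, probe 4,5 -> slot 5
863: h=5, probe 5,6 -> slot 6
749: h=4, probe 4,5,8 -> slot 8
Table: [∅, ∅, 697, ∅, 881, 925, 863, 827, 749, ∅, ∅]

863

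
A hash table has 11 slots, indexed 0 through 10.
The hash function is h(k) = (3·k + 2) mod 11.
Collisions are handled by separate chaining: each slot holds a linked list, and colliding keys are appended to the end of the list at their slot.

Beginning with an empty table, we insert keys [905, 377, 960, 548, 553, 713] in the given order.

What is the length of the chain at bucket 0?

4

905 → bucket 0
377 → bucket 0 (collision)
960 → bucket 0 (collision)
548 → bucket 7
553 → bucket 0 (collision)
713 → bucket 7 (collision)
Final buckets:
0: 905 -> 377 -> 960 -> 553
1: -
2: -
3: -
4: -
5: -
6: -
7: 548 -> 713
8: -
9: -
10: -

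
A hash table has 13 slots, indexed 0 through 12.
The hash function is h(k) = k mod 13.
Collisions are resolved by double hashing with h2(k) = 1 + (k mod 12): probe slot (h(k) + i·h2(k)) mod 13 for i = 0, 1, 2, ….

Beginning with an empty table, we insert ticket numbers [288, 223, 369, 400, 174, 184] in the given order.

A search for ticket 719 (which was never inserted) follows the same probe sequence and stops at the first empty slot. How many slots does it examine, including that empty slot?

Insert 288: h=2, slot 2 empty -> index 2.
Insert 223: h=2, h2=8, slot 2 occupied -> index 10.
Insert 369: h=5, slot 5 empty -> index 5.
Insert 400: h=10, h2=5, slots 10,2 occupied -> index 7.
Insert 174: h=5, h2=7, slot 5 occupied -> index 12.
Insert 184: h=2, h2=5, slots 2,7,12 occupied -> index 4.
Table: [_, _, 288, _, 184, 369, _, 400, _, _, 223, _, 174]
Lookup 719: h=4, h2=12, probe 4,3 → slot 3 empty, not found.

2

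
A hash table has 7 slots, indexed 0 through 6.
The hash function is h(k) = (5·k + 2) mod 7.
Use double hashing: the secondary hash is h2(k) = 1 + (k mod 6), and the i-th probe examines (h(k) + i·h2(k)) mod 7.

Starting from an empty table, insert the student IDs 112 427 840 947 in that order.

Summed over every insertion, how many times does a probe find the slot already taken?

2

112 hashes to 2; slot 2 is free => place at 2.
427 hashes to 2, h2=2; 2 taken => place at 4.
840 hashes to 2, h2=1; 2 taken => place at 3.
947 hashes to 5; slot 5 is free => place at 5.
Table: [., ., 112, 840, 427, 947, .]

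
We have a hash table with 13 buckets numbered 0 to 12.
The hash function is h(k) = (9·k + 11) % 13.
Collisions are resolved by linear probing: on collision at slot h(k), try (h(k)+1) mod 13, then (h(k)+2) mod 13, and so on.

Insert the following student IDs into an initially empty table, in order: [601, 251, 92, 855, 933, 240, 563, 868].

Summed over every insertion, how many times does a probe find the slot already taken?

601 hashes to 12; slot 12 is free => place at 12.
251 hashes to 8; slot 8 is free => place at 8.
92 hashes to 7; slot 7 is free => place at 7.
855 hashes to 10; slot 10 is free => place at 10.
933 hashes to 10; 10 taken => place at 11.
240 hashes to 0; slot 0 is free => place at 0.
563 hashes to 8; 8 taken => place at 9.
868 hashes to 10; 10,11,12,0 taken => place at 1.
Table: [240, 868, ∅, ∅, ∅, ∅, ∅, 92, 251, 563, 855, 933, 601]

6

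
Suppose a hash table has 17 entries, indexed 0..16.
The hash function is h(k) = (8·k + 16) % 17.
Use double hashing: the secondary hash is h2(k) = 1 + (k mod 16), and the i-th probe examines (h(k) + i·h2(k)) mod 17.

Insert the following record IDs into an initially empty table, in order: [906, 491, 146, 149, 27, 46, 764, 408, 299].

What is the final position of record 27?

906: h=5 => slot 5
491: h=0 => slot 0
146: h=11 => slot 11
149: h=1 => slot 1
27: h=11, h2=12, probe 11,6 => slot 6
46: h=10 => slot 10
764: h=8 => slot 8
408: h=16 => slot 16
299: h=11, h2=12, probe 11,6,1,13 => slot 13
Table: [491, 149, ∅, ∅, ∅, 906, 27, ∅, 764, ∅, 46, 146, ∅, 299, ∅, ∅, 408]

6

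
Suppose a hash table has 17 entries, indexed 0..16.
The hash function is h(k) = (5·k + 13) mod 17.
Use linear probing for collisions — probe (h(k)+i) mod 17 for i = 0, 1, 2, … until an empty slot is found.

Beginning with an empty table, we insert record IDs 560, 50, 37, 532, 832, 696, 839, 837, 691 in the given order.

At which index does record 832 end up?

560 hashes to 8; slot 8 is free → place at 8.
50 hashes to 8; 8 taken → place at 9.
37 hashes to 11; slot 11 is free → place at 11.
532 hashes to 4; slot 4 is free → place at 4.
832 hashes to 8; 8,9 taken → place at 10.
696 hashes to 8; 8,9,10,11 taken → place at 12.
839 hashes to 9; 9,10,11,12 taken → place at 13.
837 hashes to 16; slot 16 is free → place at 16.
691 hashes to 0; slot 0 is free → place at 0.
Table: [691, ., ., ., 532, ., ., ., 560, 50, 832, 37, 696, 839, ., ., 837]

10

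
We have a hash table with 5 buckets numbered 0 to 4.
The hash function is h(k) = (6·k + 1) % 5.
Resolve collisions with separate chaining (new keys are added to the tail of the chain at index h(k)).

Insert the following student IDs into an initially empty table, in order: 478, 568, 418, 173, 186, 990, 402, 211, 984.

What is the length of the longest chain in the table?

478 → bucket 4
568 → bucket 4 (collision)
418 → bucket 4 (collision)
173 → bucket 4 (collision)
186 → bucket 2
990 → bucket 1
402 → bucket 3
211 → bucket 2 (collision)
984 → bucket 0
Final buckets:
0: 984
1: 990
2: 186 -> 211
3: 402
4: 478 -> 568 -> 418 -> 173

4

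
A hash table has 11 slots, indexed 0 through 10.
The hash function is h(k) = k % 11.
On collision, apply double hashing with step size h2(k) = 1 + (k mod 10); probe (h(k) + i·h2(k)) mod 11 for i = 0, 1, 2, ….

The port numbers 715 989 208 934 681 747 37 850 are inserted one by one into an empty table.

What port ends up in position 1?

715: h=0 => slot 0
989: h=10 => slot 10
208: h=10, h2=9, probe 10,8 => slot 8
934: h=10, h2=5, probe 10,4 => slot 4
681: h=10, h2=2, probe 10,1 => slot 1
747: h=10, h2=8, probe 10,7 => slot 7
37: h=4, h2=8, probe 4,1,9 => slot 9
850: h=3 => slot 3
Table: [715, 681, _, 850, 934, _, _, 747, 208, 37, 989]

681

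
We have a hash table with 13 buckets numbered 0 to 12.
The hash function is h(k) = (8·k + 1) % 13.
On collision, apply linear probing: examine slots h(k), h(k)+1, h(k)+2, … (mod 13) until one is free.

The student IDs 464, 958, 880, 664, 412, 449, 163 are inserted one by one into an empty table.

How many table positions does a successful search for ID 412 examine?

5

Insert 464: h=8, slot 8 empty => index 8.
Insert 958: h=8, slot 8 occupied => index 9.
Insert 880: h=8, slots 8,9 occupied => index 10.
Insert 664: h=9, slots 9,10 occupied => index 11.
Insert 412: h=8, slots 8,9,10,11 occupied => index 12.
Insert 449: h=5, slot 5 empty => index 5.
Insert 163: h=5, slot 5 occupied => index 6.
Table: [_, _, _, _, _, 449, 163, _, 464, 958, 880, 664, 412]
Lookup 412: h=8, probe 8,9,10,11,12 → found at 12.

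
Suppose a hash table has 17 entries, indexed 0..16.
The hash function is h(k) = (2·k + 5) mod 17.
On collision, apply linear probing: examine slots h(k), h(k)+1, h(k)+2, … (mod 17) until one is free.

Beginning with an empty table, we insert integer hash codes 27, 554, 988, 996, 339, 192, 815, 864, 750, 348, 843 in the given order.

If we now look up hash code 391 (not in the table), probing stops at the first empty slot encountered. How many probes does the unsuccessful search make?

2

Insert 27: h=8, slot 8 empty => index 8.
Insert 554: h=8, slot 8 occupied => index 9.
Insert 988: h=9, slot 9 occupied => index 10.
Insert 996: h=8, slots 8,9,10 occupied => index 11.
Insert 339: h=3, slot 3 empty => index 3.
Insert 192: h=15, slot 15 empty => index 15.
Insert 815: h=3, slot 3 occupied => index 4.
Insert 864: h=16, slot 16 empty => index 16.
Insert 750: h=9, slots 9,10,11 occupied => index 12.
Insert 348: h=4, slot 4 occupied => index 5.
Insert 843: h=8, slots 8,9,10,11,12 occupied => index 13.
Table: [—, —, —, 339, 815, 348, —, —, 27, 554, 988, 996, 750, 843, —, 192, 864]
Lookup 391: h=5, probe 5,6 → slot 6 empty, not found.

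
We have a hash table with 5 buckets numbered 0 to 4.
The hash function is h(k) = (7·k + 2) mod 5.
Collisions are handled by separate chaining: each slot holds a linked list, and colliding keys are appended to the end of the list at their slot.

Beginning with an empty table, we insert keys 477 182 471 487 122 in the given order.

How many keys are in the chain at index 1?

4

Insert 477: h=1, bucket 1 empty → new chain.
Insert 182: h=1, bucket 1 nonempty → append to chain.
Insert 471: h=4, bucket 4 empty → new chain.
Insert 487: h=1, bucket 1 nonempty → append to chain.
Insert 122: h=1, bucket 1 nonempty → append to chain.
Final buckets:
0: -
1: 477 -> 182 -> 487 -> 122
2: -
3: -
4: 471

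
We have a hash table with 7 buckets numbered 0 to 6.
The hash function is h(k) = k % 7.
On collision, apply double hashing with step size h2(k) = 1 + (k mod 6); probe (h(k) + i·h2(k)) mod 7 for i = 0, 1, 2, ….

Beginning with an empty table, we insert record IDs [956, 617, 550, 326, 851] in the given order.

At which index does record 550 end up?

2

956: h=4 -> slot 4
617: h=1 -> slot 1
550: h=4, h2=5, probe 4,2 -> slot 2
326: h=4, h2=3, probe 4,0 -> slot 0
851: h=4, h2=6, probe 4,3 -> slot 3
Table: [326, 617, 550, 851, 956, ∅, ∅]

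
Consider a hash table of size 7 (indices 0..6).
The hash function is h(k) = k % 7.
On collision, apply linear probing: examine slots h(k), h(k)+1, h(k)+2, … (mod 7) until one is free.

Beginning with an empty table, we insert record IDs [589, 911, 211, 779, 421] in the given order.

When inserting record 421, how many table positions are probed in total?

589 hashes to 1; slot 1 is free -> place at 1.
911 hashes to 1; 1 taken -> place at 2.
211 hashes to 1; 1,2 taken -> place at 3.
779 hashes to 2; 2,3 taken -> place at 4.
421 hashes to 1; 1,2,3,4 taken -> place at 5.
Table: [∅, 589, 911, 211, 779, 421, ∅]

5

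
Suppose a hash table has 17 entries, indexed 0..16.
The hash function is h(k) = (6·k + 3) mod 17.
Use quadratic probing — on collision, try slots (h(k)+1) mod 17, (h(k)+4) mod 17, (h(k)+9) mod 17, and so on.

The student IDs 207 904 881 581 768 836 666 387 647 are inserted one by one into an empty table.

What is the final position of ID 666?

207: h=4 → slot 4
904: h=4, probe 4,5 → slot 5
881: h=2 → slot 2
581: h=4, probe 4,5,8 → slot 8
768: h=4, probe 4,5,8,13 → slot 13
836: h=4, probe 4,5,8,13,3 → slot 3
666: h=4, probe 4,5,8,13,3,12 → slot 12
387: h=13, probe 13,14 → slot 14
647: h=9 → slot 9
Table: [_, _, 881, 836, 207, 904, _, _, 581, 647, _, _, 666, 768, 387, _, _]

12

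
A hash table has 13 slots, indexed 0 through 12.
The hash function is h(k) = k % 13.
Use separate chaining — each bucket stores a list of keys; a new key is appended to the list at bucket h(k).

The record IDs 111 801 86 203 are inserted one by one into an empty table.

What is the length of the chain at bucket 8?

111 → bucket 7
801 → bucket 8
86 → bucket 8 (collision)
203 → bucket 8 (collision)
Final buckets:
0: _
1: _
2: _
3: _
4: _
5: _
6: _
7: 111
8: 801 -> 86 -> 203
9: _
10: _
11: _
12: _

3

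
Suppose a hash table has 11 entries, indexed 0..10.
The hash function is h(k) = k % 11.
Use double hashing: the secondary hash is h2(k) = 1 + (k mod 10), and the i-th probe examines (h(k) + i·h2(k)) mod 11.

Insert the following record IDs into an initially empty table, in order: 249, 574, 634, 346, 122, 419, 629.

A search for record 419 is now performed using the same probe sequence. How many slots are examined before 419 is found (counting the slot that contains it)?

249 hashes to 7; slot 7 is free => place at 7.
574 hashes to 2; slot 2 is free => place at 2.
634 hashes to 7, h2=5; 7 taken => place at 1.
346 hashes to 5; slot 5 is free => place at 5.
122 hashes to 1, h2=3; 1 taken => place at 4.
419 hashes to 1, h2=10; 1 taken => place at 0.
629 hashes to 2, h2=10; 2,1,0 taken => place at 10.
Table: [419, 634, 574, ∅, 122, 346, ∅, 249, ∅, ∅, 629]
Lookup 419: h=1, h2=10, probe 1,0 → found at 0.

2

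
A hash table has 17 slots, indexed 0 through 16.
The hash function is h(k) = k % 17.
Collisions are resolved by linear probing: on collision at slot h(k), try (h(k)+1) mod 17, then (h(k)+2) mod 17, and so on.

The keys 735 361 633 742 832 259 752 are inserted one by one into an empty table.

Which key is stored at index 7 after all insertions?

259

735 hashes to 4; slot 4 is free => place at 4.
361 hashes to 4; 4 taken => place at 5.
633 hashes to 4; 4,5 taken => place at 6.
742 hashes to 11; slot 11 is free => place at 11.
832 hashes to 16; slot 16 is free => place at 16.
259 hashes to 4; 4,5,6 taken => place at 7.
752 hashes to 4; 4,5,6,7 taken => place at 8.
Table: [_, _, _, _, 735, 361, 633, 259, 752, _, _, 742, _, _, _, _, 832]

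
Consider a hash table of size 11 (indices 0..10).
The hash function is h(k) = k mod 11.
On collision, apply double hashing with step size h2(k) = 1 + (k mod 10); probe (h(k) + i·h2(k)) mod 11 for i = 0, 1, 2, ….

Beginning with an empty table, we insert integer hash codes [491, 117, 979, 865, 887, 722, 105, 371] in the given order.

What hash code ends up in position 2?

491 hashes to 7; slot 7 is free => place at 7.
117 hashes to 7, h2=8; 7 taken => place at 4.
979 hashes to 0; slot 0 is free => place at 0.
865 hashes to 7, h2=6; 7 taken => place at 2.
887 hashes to 7, h2=8; 7,4 taken => place at 1.
722 hashes to 7, h2=3; 7 taken => place at 10.
105 hashes to 6; slot 6 is free => place at 6.
371 hashes to 8; slot 8 is free => place at 8.
Table: [979, 887, 865, -, 117, -, 105, 491, 371, -, 722]

865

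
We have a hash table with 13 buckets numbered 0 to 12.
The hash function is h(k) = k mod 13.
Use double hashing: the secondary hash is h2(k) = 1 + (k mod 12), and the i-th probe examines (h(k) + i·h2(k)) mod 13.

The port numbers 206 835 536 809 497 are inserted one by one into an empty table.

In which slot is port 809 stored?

9

206 hashes to 11; slot 11 is free → place at 11.
835 hashes to 3; slot 3 is free → place at 3.
536 hashes to 3, h2=9; 3 taken → place at 12.
809 hashes to 3, h2=6; 3 taken → place at 9.
497 hashes to 3, h2=6; 3,9 taken → place at 2.
Table: [., ., 497, 835, ., ., ., ., ., 809, ., 206, 536]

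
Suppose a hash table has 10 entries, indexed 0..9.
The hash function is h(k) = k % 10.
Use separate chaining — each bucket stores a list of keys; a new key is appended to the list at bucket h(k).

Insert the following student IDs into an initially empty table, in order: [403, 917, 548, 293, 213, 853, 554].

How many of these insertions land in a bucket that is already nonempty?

3

403 → bucket 3
917 → bucket 7
548 → bucket 8
293 → bucket 3 (collision)
213 → bucket 3 (collision)
853 → bucket 3 (collision)
554 → bucket 4
Final buckets:
0: _
1: _
2: _
3: 403 -> 293 -> 213 -> 853
4: 554
5: _
6: _
7: 917
8: 548
9: _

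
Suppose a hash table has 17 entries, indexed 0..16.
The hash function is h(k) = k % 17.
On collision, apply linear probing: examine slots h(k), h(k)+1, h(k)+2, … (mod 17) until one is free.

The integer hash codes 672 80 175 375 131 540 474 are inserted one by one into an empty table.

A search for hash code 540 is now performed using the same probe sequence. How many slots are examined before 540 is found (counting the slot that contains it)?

2

672: h=9 → slot 9
80: h=12 → slot 12
175: h=5 → slot 5
375: h=1 → slot 1
131: h=12, probe 12,13 → slot 13
540: h=13, probe 13,14 → slot 14
474: h=15 → slot 15
Table: [_, 375, _, _, _, 175, _, _, _, 672, _, _, 80, 131, 540, 474, _]
Lookup 540: h=13, probe 13,14 → found at 14.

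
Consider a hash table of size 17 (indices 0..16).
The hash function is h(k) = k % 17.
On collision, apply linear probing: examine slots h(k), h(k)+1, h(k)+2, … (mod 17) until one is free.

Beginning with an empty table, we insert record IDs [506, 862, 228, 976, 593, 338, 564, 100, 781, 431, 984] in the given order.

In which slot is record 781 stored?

1

Insert 506: h=13, slot 13 empty => index 13.
Insert 862: h=12, slot 12 empty => index 12.
Insert 228: h=7, slot 7 empty => index 7.
Insert 976: h=7, slot 7 occupied => index 8.
Insert 593: h=15, slot 15 empty => index 15.
Insert 338: h=15, slot 15 occupied => index 16.
Insert 564: h=3, slot 3 empty => index 3.
Insert 100: h=15, slots 15,16 occupied => index 0.
Insert 781: h=16, slots 16,0 occupied => index 1.
Insert 431: h=6, slot 6 empty => index 6.
Insert 984: h=15, slots 15,16,0,1 occupied => index 2.
Table: [100, 781, 984, 564, ., ., 431, 228, 976, ., ., ., 862, 506, ., 593, 338]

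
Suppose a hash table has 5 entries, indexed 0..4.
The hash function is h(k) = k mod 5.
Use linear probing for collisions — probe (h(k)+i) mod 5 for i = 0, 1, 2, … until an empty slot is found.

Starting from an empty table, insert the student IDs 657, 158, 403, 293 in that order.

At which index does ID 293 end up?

Insert 657: h=2, slot 2 empty -> index 2.
Insert 158: h=3, slot 3 empty -> index 3.
Insert 403: h=3, slot 3 occupied -> index 4.
Insert 293: h=3, slots 3,4 occupied -> index 0.
Table: [293, —, 657, 158, 403]

0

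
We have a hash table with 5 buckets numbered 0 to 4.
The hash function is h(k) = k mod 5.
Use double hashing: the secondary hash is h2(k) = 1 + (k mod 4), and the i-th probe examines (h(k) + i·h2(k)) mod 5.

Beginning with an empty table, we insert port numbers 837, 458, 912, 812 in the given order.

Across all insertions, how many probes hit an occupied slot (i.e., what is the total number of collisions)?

5

837: h=2 => slot 2
458: h=3 => slot 3
912: h=2, h2=1, probe 2,3,4 => slot 4
812: h=2, h2=1, probe 2,3,4,0 => slot 0
Table: [812, -, 837, 458, 912]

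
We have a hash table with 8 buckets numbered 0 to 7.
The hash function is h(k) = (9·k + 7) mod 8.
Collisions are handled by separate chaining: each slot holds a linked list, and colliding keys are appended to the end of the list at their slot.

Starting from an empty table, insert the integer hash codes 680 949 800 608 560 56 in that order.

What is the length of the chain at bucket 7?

Insert 680: h=7, bucket 7 empty -> new chain.
Insert 949: h=4, bucket 4 empty -> new chain.
Insert 800: h=7, bucket 7 nonempty -> append to chain.
Insert 608: h=7, bucket 7 nonempty -> append to chain.
Insert 560: h=7, bucket 7 nonempty -> append to chain.
Insert 56: h=7, bucket 7 nonempty -> append to chain.
Final buckets:
0: -
1: -
2: -
3: -
4: 949
5: -
6: -
7: 680 -> 800 -> 608 -> 560 -> 56

5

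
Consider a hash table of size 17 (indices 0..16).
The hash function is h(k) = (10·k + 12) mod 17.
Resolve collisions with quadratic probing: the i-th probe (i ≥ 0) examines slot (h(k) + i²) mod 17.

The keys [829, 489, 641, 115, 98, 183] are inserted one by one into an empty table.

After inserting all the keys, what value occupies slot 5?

183

829 hashes to 6; slot 6 is free -> place at 6.
489 hashes to 6; 6 taken -> place at 7.
641 hashes to 13; slot 13 is free -> place at 13.
115 hashes to 6; 6,7 taken -> place at 10.
98 hashes to 6; 6,7,10 taken -> place at 15.
183 hashes to 6; 6,7,10,15 taken -> place at 5.
Table: [-, -, -, -, -, 183, 829, 489, -, -, 115, -, -, 641, -, 98, -]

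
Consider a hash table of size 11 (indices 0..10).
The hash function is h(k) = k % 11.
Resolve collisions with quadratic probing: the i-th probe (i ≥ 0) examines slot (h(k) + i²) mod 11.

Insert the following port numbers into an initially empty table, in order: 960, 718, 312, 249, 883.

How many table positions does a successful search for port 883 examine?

4

Insert 960: h=3, slot 3 empty → index 3.
Insert 718: h=3, slot 3 occupied → index 4.
Insert 312: h=4, slot 4 occupied → index 5.
Insert 249: h=7, slot 7 empty → index 7.
Insert 883: h=3, slots 3,4,7 occupied → index 1.
Table: [∅, 883, ∅, 960, 718, 312, ∅, 249, ∅, ∅, ∅]
Lookup 883: h=3, probe 3,4,7,1 → found at 1.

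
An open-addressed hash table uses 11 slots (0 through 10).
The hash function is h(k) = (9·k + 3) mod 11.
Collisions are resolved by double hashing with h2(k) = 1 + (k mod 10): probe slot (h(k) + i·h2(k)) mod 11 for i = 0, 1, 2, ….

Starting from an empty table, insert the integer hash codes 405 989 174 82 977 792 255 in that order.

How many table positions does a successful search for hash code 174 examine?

405: h=7 => slot 7
989: h=5 => slot 5
174: h=7, h2=5, probe 7,1 => slot 1
82: h=4 => slot 4
977: h=7, h2=8, probe 7,4,1,9 => slot 9
792: h=3 => slot 3
255: h=10 => slot 10
Table: [—, 174, —, 792, 82, 989, —, 405, —, 977, 255]
Lookup 174: h=7, h2=5, probe 7,1 → found at 1.

2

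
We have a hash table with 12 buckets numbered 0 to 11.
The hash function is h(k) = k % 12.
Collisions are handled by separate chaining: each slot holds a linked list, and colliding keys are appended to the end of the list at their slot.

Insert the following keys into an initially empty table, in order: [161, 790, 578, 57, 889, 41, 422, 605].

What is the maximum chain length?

Insert 161: h=5, bucket 5 empty -> new chain.
Insert 790: h=10, bucket 10 empty -> new chain.
Insert 578: h=2, bucket 2 empty -> new chain.
Insert 57: h=9, bucket 9 empty -> new chain.
Insert 889: h=1, bucket 1 empty -> new chain.
Insert 41: h=5, bucket 5 nonempty -> append to chain.
Insert 422: h=2, bucket 2 nonempty -> append to chain.
Insert 605: h=5, bucket 5 nonempty -> append to chain.
Final buckets:
0: -
1: 889
2: 578 -> 422
3: -
4: -
5: 161 -> 41 -> 605
6: -
7: -
8: -
9: 57
10: 790
11: -

3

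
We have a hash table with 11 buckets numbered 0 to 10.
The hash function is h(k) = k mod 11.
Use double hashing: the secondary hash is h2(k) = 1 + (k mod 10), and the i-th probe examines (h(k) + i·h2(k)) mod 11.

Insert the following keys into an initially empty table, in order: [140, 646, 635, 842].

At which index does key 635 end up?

140 hashes to 8; slot 8 is free -> place at 8.
646 hashes to 8, h2=7; 8 taken -> place at 4.
635 hashes to 8, h2=6; 8 taken -> place at 3.
842 hashes to 6; slot 6 is free -> place at 6.
Table: [., ., ., 635, 646, ., 842, ., 140, ., .]

3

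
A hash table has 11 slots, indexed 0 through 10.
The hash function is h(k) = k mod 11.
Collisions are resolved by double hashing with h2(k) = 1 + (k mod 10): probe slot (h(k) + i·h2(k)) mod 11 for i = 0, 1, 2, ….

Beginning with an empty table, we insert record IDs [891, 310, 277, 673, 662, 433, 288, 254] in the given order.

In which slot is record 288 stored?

9

Insert 891: h=0, slot 0 empty => index 0.
Insert 310: h=2, slot 2 empty => index 2.
Insert 277: h=2, h2=8, slot 2 occupied => index 10.
Insert 673: h=2, h2=4, slot 2 occupied => index 6.
Insert 662: h=2, h2=3, slot 2 occupied => index 5.
Insert 433: h=4, slot 4 empty => index 4.
Insert 288: h=2, h2=9, slots 2,0 occupied => index 9.
Insert 254: h=1, slot 1 empty => index 1.
Table: [891, 254, 310, ., 433, 662, 673, ., ., 288, 277]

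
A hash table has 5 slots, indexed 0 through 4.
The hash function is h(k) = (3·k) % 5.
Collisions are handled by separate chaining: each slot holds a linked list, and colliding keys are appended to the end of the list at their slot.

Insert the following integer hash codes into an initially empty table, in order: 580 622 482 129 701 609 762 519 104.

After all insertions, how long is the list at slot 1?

3

580 → bucket 0
622 → bucket 1
482 → bucket 1 (collision)
129 → bucket 2
701 → bucket 3
609 → bucket 2 (collision)
762 → bucket 1 (collision)
519 → bucket 2 (collision)
104 → bucket 2 (collision)
Final buckets:
0: 580
1: 622 -> 482 -> 762
2: 129 -> 609 -> 519 -> 104
3: 701
4: -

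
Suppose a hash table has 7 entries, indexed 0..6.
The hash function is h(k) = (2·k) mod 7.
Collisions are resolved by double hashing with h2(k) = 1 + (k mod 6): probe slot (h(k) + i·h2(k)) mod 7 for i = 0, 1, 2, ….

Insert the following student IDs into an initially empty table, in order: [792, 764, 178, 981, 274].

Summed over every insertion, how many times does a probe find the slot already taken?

4

Insert 792: h=2, slot 2 empty → index 2.
Insert 764: h=2, h2=3, slot 2 occupied → index 5.
Insert 178: h=6, slot 6 empty → index 6.
Insert 981: h=2, h2=4, slots 2,6 occupied → index 3.
Insert 274: h=2, h2=5, slot 2 occupied → index 0.
Table: [274, ∅, 792, 981, ∅, 764, 178]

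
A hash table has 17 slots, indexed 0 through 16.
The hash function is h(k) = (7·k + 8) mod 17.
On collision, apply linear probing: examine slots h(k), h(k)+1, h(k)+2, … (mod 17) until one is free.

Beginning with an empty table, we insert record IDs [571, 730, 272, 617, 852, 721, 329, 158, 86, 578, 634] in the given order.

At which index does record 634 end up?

13

Insert 571: h=10, slot 10 empty → index 10.
Insert 730: h=1, slot 1 empty → index 1.
Insert 272: h=8, slot 8 empty → index 8.
Insert 617: h=9, slot 9 empty → index 9.
Insert 852: h=5, slot 5 empty → index 5.
Insert 721: h=6, slot 6 empty → index 6.
Insert 329: h=16, slot 16 empty → index 16.
Insert 158: h=9, slots 9,10 occupied → index 11.
Insert 86: h=15, slot 15 empty → index 15.
Insert 578: h=8, slots 8,9,10,11 occupied → index 12.
Insert 634: h=9, slots 9,10,11,12 occupied → index 13.
Table: [_, 730, _, _, _, 852, 721, _, 272, 617, 571, 158, 578, 634, _, 86, 329]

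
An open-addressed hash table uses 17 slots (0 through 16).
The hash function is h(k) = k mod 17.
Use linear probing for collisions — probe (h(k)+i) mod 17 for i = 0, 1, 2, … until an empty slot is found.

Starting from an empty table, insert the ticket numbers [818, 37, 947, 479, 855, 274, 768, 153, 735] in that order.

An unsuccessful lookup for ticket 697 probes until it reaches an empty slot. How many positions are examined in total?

2

818 hashes to 2; slot 2 is free → place at 2.
37 hashes to 3; slot 3 is free → place at 3.
947 hashes to 12; slot 12 is free → place at 12.
479 hashes to 3; 3 taken → place at 4.
855 hashes to 5; slot 5 is free → place at 5.
274 hashes to 2; 2,3,4,5 taken → place at 6.
768 hashes to 3; 3,4,5,6 taken → place at 7.
153 hashes to 0; slot 0 is free → place at 0.
735 hashes to 4; 4,5,6,7 taken → place at 8.
Table: [153, ∅, 818, 37, 479, 855, 274, 768, 735, ∅, ∅, ∅, 947, ∅, ∅, ∅, ∅]
Lookup 697: h=0, probe 0,1 → slot 1 empty, not found.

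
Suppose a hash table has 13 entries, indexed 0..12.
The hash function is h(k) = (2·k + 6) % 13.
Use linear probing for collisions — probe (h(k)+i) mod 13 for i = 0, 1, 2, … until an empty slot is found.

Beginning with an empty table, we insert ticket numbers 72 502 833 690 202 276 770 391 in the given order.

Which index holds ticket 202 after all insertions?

11

72: h=7 → slot 7
502: h=9 → slot 9
833: h=8 → slot 8
690: h=8, probe 8,9,10 → slot 10
202: h=7, probe 7,8,9,10,11 → slot 11
276: h=12 → slot 12
770: h=12, probe 12,0 → slot 0
391: h=8, probe 8,9,10,11,12,0,1 → slot 1
Table: [770, 391, ∅, ∅, ∅, ∅, ∅, 72, 833, 502, 690, 202, 276]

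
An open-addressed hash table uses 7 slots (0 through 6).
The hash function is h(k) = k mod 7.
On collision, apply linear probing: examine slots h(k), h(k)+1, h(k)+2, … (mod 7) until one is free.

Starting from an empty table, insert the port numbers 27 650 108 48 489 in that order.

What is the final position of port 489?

2

27 hashes to 6; slot 6 is free → place at 6.
650 hashes to 6; 6 taken → place at 0.
108 hashes to 3; slot 3 is free → place at 3.
48 hashes to 6; 6,0 taken → place at 1.
489 hashes to 6; 6,0,1 taken → place at 2.
Table: [650, 48, 489, 108, ∅, ∅, 27]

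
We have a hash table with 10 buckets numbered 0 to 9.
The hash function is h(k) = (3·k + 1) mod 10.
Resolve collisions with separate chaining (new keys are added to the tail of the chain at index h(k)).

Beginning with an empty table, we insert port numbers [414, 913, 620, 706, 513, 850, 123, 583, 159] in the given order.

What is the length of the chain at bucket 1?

2

414 -> bucket 3
913 -> bucket 0
620 -> bucket 1
706 -> bucket 9
513 -> bucket 0 (collision)
850 -> bucket 1 (collision)
123 -> bucket 0 (collision)
583 -> bucket 0 (collision)
159 -> bucket 8
Final buckets:
0: 913 -> 513 -> 123 -> 583
1: 620 -> 850
2: —
3: 414
4: —
5: —
6: —
7: —
8: 159
9: 706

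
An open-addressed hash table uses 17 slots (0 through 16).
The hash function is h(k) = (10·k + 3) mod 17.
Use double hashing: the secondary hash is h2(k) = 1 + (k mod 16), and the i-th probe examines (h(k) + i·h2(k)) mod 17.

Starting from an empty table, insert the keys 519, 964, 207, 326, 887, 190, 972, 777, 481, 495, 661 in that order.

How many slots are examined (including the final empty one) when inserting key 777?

4

Insert 519: h=8, slot 8 empty → index 8.
Insert 964: h=4, slot 4 empty → index 4.
Insert 207: h=16, slot 16 empty → index 16.
Insert 326: h=16, h2=7, slot 16 occupied → index 6.
Insert 887: h=16, h2=8, slot 16 occupied → index 7.
Insert 190: h=16, h2=15, slot 16 occupied → index 14.
Insert 972: h=16, h2=13, slot 16 occupied → index 12.
Insert 777: h=4, h2=10, slots 4,14,7 occupied → index 0.
Insert 481: h=2, slot 2 empty → index 2.
Insert 495: h=6, h2=16, slot 6 occupied → index 5.
Insert 661: h=0, h2=6, slots 0,6,12 occupied → index 1.
Table: [777, 661, 481, ∅, 964, 495, 326, 887, 519, ∅, ∅, ∅, 972, ∅, 190, ∅, 207]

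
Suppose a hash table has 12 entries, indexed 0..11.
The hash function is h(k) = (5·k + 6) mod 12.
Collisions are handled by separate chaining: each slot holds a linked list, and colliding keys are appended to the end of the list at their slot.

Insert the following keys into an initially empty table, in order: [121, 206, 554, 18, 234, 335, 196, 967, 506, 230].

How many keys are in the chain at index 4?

121 → bucket 11
206 → bucket 4
554 → bucket 4 (collision)
18 → bucket 0
234 → bucket 0 (collision)
335 → bucket 1
196 → bucket 2
967 → bucket 5
506 → bucket 4 (collision)
230 → bucket 4 (collision)
Final buckets:
0: 18 -> 234
1: 335
2: 196
3: .
4: 206 -> 554 -> 506 -> 230
5: 967
6: .
7: .
8: .
9: .
10: .
11: 121

4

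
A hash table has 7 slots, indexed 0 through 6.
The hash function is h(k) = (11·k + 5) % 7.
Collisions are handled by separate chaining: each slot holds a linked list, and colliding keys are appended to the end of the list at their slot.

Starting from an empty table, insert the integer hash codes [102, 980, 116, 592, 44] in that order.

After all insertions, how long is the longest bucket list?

3

102 → bucket 0
980 → bucket 5
116 → bucket 0 (collision)
592 → bucket 0 (collision)
44 → bucket 6
Final buckets:
0: 102 -> 116 -> 592
1: —
2: —
3: —
4: —
5: 980
6: 44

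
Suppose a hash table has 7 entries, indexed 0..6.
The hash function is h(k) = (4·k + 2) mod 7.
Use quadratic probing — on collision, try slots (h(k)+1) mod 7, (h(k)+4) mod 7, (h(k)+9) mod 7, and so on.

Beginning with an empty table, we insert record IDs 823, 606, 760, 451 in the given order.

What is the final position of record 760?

823: h=4 => slot 4
606: h=4, probe 4,5 => slot 5
760: h=4, probe 4,5,1 => slot 1
451: h=0 => slot 0
Table: [451, 760, ∅, ∅, 823, 606, ∅]

1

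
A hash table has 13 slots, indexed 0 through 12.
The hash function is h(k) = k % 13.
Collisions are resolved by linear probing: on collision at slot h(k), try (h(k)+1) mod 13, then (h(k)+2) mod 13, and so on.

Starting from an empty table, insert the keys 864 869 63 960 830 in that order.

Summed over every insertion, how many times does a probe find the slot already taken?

6

Insert 864: h=6, slot 6 empty -> index 6.
Insert 869: h=11, slot 11 empty -> index 11.
Insert 63: h=11, slot 11 occupied -> index 12.
Insert 960: h=11, slots 11,12 occupied -> index 0.
Insert 830: h=11, slots 11,12,0 occupied -> index 1.
Table: [960, 830, —, —, —, —, 864, —, —, —, —, 869, 63]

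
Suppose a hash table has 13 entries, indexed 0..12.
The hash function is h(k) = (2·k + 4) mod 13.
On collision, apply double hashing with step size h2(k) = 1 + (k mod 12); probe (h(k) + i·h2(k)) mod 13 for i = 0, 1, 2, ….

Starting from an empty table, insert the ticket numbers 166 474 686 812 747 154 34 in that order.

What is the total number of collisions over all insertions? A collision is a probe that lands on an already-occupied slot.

166 hashes to 11; slot 11 is free => place at 11.
474 hashes to 3; slot 3 is free => place at 3.
686 hashes to 11, h2=3; 11 taken => place at 1.
812 hashes to 3, h2=9; 3 taken => place at 12.
747 hashes to 3, h2=4; 3 taken => place at 7.
154 hashes to 0; slot 0 is free => place at 0.
34 hashes to 7, h2=11; 7 taken => place at 5.
Table: [154, 686, -, 474, -, 34, -, 747, -, -, -, 166, 812]

4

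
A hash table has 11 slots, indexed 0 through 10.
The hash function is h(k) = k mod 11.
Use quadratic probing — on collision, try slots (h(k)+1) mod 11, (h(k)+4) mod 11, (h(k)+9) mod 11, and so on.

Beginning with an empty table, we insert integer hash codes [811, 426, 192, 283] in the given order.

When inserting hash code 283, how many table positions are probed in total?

3

Insert 811: h=8, slot 8 empty -> index 8.
Insert 426: h=8, slot 8 occupied -> index 9.
Insert 192: h=5, slot 5 empty -> index 5.
Insert 283: h=8, slots 8,9 occupied -> index 1.
Table: [., 283, ., ., ., 192, ., ., 811, 426, .]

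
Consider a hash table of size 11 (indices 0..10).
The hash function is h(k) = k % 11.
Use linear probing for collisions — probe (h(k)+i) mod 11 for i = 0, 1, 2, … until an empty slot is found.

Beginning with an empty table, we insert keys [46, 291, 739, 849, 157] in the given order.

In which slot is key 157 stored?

46: h=2 -> slot 2
291: h=5 -> slot 5
739: h=2, probe 2,3 -> slot 3
849: h=2, probe 2,3,4 -> slot 4
157: h=3, probe 3,4,5,6 -> slot 6
Table: [∅, ∅, 46, 739, 849, 291, 157, ∅, ∅, ∅, ∅]

6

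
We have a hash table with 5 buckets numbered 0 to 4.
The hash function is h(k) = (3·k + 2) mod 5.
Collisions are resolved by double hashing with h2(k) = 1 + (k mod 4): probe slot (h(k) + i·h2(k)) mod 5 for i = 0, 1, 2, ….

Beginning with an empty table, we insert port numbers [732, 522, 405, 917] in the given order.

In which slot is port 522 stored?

Insert 732: h=3, slot 3 empty => index 3.
Insert 522: h=3, h2=3, slot 3 occupied => index 1.
Insert 405: h=2, slot 2 empty => index 2.
Insert 917: h=3, h2=2, slot 3 occupied => index 0.
Table: [917, 522, 405, 732, _]

1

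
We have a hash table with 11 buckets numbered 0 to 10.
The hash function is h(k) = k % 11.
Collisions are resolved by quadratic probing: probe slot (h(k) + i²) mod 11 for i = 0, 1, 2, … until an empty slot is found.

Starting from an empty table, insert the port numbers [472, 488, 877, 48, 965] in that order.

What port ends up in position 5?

48

472 hashes to 10; slot 10 is free -> place at 10.
488 hashes to 4; slot 4 is free -> place at 4.
877 hashes to 8; slot 8 is free -> place at 8.
48 hashes to 4; 4 taken -> place at 5.
965 hashes to 8; 8 taken -> place at 9.
Table: [., ., ., ., 488, 48, ., ., 877, 965, 472]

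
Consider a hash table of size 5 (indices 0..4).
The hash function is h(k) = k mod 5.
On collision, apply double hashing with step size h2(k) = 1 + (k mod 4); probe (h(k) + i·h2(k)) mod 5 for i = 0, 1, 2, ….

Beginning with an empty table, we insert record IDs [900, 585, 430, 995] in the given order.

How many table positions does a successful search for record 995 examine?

Insert 900: h=0, slot 0 empty -> index 0.
Insert 585: h=0, h2=2, slot 0 occupied -> index 2.
Insert 430: h=0, h2=3, slot 0 occupied -> index 3.
Insert 995: h=0, h2=4, slot 0 occupied -> index 4.
Table: [900, —, 585, 430, 995]
Lookup 995: h=0, h2=4, probe 0,4 → found at 4.

2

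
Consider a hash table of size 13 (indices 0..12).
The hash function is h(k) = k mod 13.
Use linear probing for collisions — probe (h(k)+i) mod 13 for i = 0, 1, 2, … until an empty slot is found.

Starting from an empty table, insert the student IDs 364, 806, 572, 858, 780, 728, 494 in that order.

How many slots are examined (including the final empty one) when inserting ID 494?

7

364 hashes to 0; slot 0 is free -> place at 0.
806 hashes to 0; 0 taken -> place at 1.
572 hashes to 0; 0,1 taken -> place at 2.
858 hashes to 0; 0,1,2 taken -> place at 3.
780 hashes to 0; 0,1,2,3 taken -> place at 4.
728 hashes to 0; 0,1,2,3,4 taken -> place at 5.
494 hashes to 0; 0,1,2,3,4,5 taken -> place at 6.
Table: [364, 806, 572, 858, 780, 728, 494, _, _, _, _, _, _]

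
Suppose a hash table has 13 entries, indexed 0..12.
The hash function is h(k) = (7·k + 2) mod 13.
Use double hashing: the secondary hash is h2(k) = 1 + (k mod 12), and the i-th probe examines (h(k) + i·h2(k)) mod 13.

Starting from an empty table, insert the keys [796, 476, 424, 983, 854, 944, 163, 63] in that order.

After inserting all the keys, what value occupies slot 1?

63

796 hashes to 10; slot 10 is free -> place at 10.
476 hashes to 6; slot 6 is free -> place at 6.
424 hashes to 6, h2=5; 6 taken -> place at 11.
983 hashes to 6, h2=12; 6 taken -> place at 5.
854 hashes to 0; slot 0 is free -> place at 0.
944 hashes to 6, h2=9; 6 taken -> place at 2.
163 hashes to 12; slot 12 is free -> place at 12.
63 hashes to 1; slot 1 is free -> place at 1.
Table: [854, 63, 944, ∅, ∅, 983, 476, ∅, ∅, ∅, 796, 424, 163]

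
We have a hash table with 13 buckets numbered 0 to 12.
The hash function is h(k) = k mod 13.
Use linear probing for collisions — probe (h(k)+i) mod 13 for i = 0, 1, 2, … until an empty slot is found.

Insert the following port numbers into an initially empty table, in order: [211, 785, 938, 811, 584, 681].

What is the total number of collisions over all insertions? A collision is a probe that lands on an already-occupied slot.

Insert 211: h=3, slot 3 empty => index 3.
Insert 785: h=5, slot 5 empty => index 5.
Insert 938: h=2, slot 2 empty => index 2.
Insert 811: h=5, slot 5 occupied => index 6.
Insert 584: h=12, slot 12 empty => index 12.
Insert 681: h=5, slots 5,6 occupied => index 7.
Table: [∅, ∅, 938, 211, ∅, 785, 811, 681, ∅, ∅, ∅, ∅, 584]

3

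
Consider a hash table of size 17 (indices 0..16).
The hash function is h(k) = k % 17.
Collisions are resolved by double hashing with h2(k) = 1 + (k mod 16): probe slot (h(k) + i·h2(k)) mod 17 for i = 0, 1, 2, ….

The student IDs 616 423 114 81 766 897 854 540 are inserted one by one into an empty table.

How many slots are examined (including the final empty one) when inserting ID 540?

2

616: h=4 => slot 4
423: h=15 => slot 15
114: h=12 => slot 12
81: h=13 => slot 13
766: h=1 => slot 1
897: h=13, h2=2, probe 13,15,0 => slot 0
854: h=4, h2=7, probe 4,11 => slot 11
540: h=13, h2=13, probe 13,9 => slot 9
Table: [897, 766, ∅, ∅, 616, ∅, ∅, ∅, ∅, 540, ∅, 854, 114, 81, ∅, 423, ∅]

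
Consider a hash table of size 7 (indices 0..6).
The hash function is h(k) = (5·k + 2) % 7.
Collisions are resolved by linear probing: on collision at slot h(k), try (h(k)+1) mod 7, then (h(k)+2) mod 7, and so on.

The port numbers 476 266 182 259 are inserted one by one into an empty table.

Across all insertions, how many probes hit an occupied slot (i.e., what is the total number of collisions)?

6

476: h=2 -> slot 2
266: h=2, probe 2,3 -> slot 3
182: h=2, probe 2,3,4 -> slot 4
259: h=2, probe 2,3,4,5 -> slot 5
Table: [., ., 476, 266, 182, 259, .]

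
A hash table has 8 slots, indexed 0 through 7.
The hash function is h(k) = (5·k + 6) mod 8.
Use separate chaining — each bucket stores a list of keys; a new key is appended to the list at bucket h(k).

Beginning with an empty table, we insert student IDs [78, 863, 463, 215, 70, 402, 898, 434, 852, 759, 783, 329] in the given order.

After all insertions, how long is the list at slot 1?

Insert 78: h=4, bucket 4 empty -> new chain.
Insert 863: h=1, bucket 1 empty -> new chain.
Insert 463: h=1, bucket 1 nonempty -> append to chain.
Insert 215: h=1, bucket 1 nonempty -> append to chain.
Insert 70: h=4, bucket 4 nonempty -> append to chain.
Insert 402: h=0, bucket 0 empty -> new chain.
Insert 898: h=0, bucket 0 nonempty -> append to chain.
Insert 434: h=0, bucket 0 nonempty -> append to chain.
Insert 852: h=2, bucket 2 empty -> new chain.
Insert 759: h=1, bucket 1 nonempty -> append to chain.
Insert 783: h=1, bucket 1 nonempty -> append to chain.
Insert 329: h=3, bucket 3 empty -> new chain.
Final buckets:
0: 402 -> 898 -> 434
1: 863 -> 463 -> 215 -> 759 -> 783
2: 852
3: 329
4: 78 -> 70
5: -
6: -
7: -

5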